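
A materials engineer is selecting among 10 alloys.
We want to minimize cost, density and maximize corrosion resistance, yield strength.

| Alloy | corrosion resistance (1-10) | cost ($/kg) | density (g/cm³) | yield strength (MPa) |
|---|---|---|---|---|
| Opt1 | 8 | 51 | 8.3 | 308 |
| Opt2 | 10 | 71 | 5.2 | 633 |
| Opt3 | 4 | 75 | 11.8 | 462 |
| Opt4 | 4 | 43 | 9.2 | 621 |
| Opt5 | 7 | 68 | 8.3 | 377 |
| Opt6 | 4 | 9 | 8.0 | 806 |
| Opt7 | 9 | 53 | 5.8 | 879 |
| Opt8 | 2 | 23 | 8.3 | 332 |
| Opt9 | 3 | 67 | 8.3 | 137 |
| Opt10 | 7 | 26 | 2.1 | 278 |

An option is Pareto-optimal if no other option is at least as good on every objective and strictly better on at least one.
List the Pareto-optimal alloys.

Opt1, Opt2, Opt6, Opt7, Opt10

Opt1: not dominated.
Opt2: not dominated (best corrosion resistance).
Opt3: dominated by Opt2 (corrosion resistance 10≥4, cost 71≤75, density 5.2≤11.8, yield strength 633≥462).
Opt4: dominated by Opt6 (corrosion resistance 4≥4, cost 9≤43, density 8.0≤9.2, yield strength 806≥621).
Opt5: dominated by Opt7 (corrosion resistance 9≥7, cost 53≤68, density 5.8≤8.3, yield strength 879≥377).
Opt6: not dominated (best cost).
Opt7: not dominated (best yield strength).
Opt8: dominated by Opt6 (corrosion resistance 4≥2, cost 9≤23, density 8.0≤8.3, yield strength 806≥332).
Opt9: dominated by Opt1 (corrosion resistance 8≥3, cost 51≤67, density 8.3≤8.3, yield strength 308≥137).
Opt10: not dominated (best density).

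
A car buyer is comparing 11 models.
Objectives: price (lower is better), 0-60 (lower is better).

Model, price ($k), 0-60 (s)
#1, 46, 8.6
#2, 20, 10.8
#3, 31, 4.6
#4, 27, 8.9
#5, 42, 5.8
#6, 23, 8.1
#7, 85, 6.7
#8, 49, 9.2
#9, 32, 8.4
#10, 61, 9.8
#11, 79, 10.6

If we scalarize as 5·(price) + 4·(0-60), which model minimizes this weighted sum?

#1: 5·46 + 4·8.6 = 264.4
#2: 5·20 + 4·10.8 = 143.2
#3: 5·31 + 4·4.6 = 173.4
#4: 5·27 + 4·8.9 = 170.6
#5: 5·42 + 4·5.8 = 233.2
#6: 5·23 + 4·8.1 = 147.4
#7: 5·85 + 4·6.7 = 451.8
#8: 5·49 + 4·9.2 = 281.8
#9: 5·32 + 4·8.4 = 193.6
#10: 5·61 + 4·9.8 = 344.2
#11: 5·79 + 4·10.6 = 437.4
Lowest: #2 at 143.2.

#2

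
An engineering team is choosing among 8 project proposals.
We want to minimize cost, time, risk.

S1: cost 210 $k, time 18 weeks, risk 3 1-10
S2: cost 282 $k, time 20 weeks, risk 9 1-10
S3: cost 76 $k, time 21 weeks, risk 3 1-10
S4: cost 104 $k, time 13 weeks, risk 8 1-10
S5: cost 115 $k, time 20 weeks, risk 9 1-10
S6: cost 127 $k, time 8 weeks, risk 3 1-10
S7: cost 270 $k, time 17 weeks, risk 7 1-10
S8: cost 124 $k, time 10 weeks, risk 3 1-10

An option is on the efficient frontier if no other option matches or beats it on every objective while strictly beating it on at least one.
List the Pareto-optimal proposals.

S3, S4, S6, S8

S1: dominated by S6 (cost 127≤210, time 8≤18, risk 3≤3).
S2: dominated by S1 (cost 210≤282, time 18≤20, risk 3≤9).
S3: not dominated (best cost).
S4: not dominated.
S5: dominated by S4 (cost 104≤115, time 13≤20, risk 8≤9).
S6: not dominated (best time).
S7: dominated by S6 (cost 127≤270, time 8≤17, risk 3≤7).
S8: not dominated.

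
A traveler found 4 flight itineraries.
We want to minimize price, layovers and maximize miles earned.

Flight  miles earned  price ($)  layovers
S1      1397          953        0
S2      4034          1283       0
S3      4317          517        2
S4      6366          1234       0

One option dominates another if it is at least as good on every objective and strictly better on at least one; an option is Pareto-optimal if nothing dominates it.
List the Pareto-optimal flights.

S1: not dominated.
S2: dominated by S4 (miles earned 6366≥4034, price 1234≤1283, layovers 0≤0).
S3: not dominated (best price).
S4: not dominated (best miles earned).

S1, S3, S4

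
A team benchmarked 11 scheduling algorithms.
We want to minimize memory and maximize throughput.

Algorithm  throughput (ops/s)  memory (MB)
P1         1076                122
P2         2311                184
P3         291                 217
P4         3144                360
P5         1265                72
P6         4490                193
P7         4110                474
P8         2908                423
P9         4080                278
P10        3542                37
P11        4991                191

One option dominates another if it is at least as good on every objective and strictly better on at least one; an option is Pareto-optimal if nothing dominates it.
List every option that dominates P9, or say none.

P6, P11

P6: throughput 4490≥4080, memory 193≤278 — dominates P9.
P11: throughput 4991≥4080, memory 191≤278 — dominates P9.
Others (P1, P2, P3, P4, P5, P7, P8, P10) are each worse than P9 on at least one objective.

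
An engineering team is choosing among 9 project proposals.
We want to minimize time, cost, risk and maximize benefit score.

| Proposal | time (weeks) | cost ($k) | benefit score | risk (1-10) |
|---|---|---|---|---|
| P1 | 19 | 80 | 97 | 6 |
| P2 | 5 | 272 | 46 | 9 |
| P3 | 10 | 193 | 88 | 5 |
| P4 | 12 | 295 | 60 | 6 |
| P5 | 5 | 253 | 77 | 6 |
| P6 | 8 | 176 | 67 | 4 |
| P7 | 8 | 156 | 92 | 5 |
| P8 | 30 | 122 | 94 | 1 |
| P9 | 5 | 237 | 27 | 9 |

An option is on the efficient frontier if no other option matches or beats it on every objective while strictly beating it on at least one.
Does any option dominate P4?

Yes

P3 vs P4: time 10≤12, cost 193≤295, benefit score 88≥60, risk 5≤6 — P3 is at least as good on every objective and strictly better on at least one, so P3 dominates P4.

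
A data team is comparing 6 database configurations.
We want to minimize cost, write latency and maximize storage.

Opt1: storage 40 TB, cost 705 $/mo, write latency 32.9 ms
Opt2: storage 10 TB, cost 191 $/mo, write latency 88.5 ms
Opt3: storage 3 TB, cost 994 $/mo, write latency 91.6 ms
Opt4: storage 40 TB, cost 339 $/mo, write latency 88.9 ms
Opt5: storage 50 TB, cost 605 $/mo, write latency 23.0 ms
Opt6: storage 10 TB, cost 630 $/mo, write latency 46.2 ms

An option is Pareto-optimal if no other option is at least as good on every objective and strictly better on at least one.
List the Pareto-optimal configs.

Opt2, Opt4, Opt5

Opt1: dominated by Opt5 (storage 50≥40, cost 605≤705, write latency 23.0≤32.9).
Opt2: not dominated (best cost).
Opt3: dominated by Opt1 (storage 40≥3, cost 705≤994, write latency 32.9≤91.6).
Opt4: not dominated.
Opt5: not dominated (best storage).
Opt6: dominated by Opt5 (storage 50≥10, cost 605≤630, write latency 23.0≤46.2).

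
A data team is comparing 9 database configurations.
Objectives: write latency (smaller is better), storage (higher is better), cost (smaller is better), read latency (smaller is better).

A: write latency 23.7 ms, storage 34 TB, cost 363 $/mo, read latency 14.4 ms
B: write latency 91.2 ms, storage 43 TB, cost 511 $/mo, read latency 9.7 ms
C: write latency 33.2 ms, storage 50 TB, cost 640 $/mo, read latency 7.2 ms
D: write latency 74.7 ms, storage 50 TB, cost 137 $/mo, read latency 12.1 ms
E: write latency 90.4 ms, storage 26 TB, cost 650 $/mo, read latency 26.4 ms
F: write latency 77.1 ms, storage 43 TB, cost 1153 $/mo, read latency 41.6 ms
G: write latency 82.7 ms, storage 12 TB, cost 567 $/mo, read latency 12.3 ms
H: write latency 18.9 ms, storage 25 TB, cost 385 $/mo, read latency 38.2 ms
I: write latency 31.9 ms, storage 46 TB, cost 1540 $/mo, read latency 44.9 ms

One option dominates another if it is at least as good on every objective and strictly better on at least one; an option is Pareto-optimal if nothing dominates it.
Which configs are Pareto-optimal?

A: not dominated.
B: not dominated.
C: not dominated (best read latency).
D: not dominated (best cost).
E: dominated by A (write latency 23.7≤90.4, storage 34≥26, cost 363≤650, read latency 14.4≤26.4).
F: dominated by C (write latency 33.2≤77.1, storage 50≥43, cost 640≤1153, read latency 7.2≤41.6).
G: dominated by D (write latency 74.7≤82.7, storage 50≥12, cost 137≤567, read latency 12.1≤12.3).
H: not dominated (best write latency).
I: not dominated.

A, B, C, D, H, I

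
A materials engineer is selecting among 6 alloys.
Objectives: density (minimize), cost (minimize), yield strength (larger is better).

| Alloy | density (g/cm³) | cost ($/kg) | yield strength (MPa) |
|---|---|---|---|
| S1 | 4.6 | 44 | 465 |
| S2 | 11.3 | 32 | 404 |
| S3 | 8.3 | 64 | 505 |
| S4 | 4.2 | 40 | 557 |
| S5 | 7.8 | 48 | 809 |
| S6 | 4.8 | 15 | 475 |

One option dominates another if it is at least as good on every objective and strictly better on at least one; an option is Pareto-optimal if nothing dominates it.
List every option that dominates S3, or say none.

S4: density 4.2≤8.3, cost 40≤64, yield strength 557≥505 — dominates S3.
S5: density 7.8≤8.3, cost 48≤64, yield strength 809≥505 — dominates S3.
Others (S1, S2, S6) are each worse than S3 on at least one objective.

S4, S5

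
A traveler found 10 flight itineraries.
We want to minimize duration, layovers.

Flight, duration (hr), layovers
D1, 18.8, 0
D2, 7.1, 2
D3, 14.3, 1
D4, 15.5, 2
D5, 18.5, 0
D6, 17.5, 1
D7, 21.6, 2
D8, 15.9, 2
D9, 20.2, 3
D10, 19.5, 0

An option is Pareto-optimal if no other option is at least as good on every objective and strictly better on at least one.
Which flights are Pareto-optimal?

D1: dominated by D5 (duration 18.5≤18.8, layovers 0≤0).
D2: not dominated (best duration).
D3: not dominated.
D4: dominated by D2 (duration 7.1≤15.5, layovers 2≤2).
D5: not dominated.
D6: dominated by D3 (duration 14.3≤17.5, layovers 1≤1).
D7: dominated by D1 (duration 18.8≤21.6, layovers 0≤2).
D8: dominated by D2 (duration 7.1≤15.9, layovers 2≤2).
D9: dominated by D1 (duration 18.8≤20.2, layovers 0≤3).
D10: dominated by D1 (duration 18.8≤19.5, layovers 0≤0).

D2, D3, D5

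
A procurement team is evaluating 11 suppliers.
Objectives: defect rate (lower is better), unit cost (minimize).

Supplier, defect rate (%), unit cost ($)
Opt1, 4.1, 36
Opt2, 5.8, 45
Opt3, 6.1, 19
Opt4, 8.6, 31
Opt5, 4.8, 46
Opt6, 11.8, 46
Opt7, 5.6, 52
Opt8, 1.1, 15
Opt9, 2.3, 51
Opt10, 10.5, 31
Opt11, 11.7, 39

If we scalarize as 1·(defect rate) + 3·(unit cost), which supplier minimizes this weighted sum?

Opt1: 1·4.1 + 3·36 = 112.1
Opt2: 1·5.8 + 3·45 = 140.8
Opt3: 1·6.1 + 3·19 = 63.1
Opt4: 1·8.6 + 3·31 = 101.6
Opt5: 1·4.8 + 3·46 = 142.8
Opt6: 1·11.8 + 3·46 = 149.8
Opt7: 1·5.6 + 3·52 = 161.6
Opt8: 1·1.1 + 3·15 = 46.1
Opt9: 1·2.3 + 3·51 = 155.3
Opt10: 1·10.5 + 3·31 = 103.5
Opt11: 1·11.7 + 3·39 = 128.7
Lowest: Opt8 at 46.1.

Opt8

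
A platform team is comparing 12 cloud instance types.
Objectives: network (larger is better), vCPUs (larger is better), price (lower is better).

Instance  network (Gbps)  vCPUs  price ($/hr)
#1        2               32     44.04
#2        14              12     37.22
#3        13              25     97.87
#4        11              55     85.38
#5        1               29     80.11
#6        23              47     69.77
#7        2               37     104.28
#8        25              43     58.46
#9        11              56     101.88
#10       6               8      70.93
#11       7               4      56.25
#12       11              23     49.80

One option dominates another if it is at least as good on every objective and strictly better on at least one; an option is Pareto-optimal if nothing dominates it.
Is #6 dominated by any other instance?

#1: worse on network (2 vs 23).
#2: worse on network (14 vs 23).
#3: worse on network (13 vs 23).
#4: worse on network (11 vs 23).
#5: worse on network (1 vs 23).
#7: worse on network (2 vs 23).
#8: worse on vCPUs (43 vs 47).
#9: worse on network (11 vs 23).
#10: worse on network (6 vs 23).
#11: worse on network (7 vs 23).
#12: worse on network (11 vs 23).
No option is at least as good as #6 on every objective and strictly better on one.

No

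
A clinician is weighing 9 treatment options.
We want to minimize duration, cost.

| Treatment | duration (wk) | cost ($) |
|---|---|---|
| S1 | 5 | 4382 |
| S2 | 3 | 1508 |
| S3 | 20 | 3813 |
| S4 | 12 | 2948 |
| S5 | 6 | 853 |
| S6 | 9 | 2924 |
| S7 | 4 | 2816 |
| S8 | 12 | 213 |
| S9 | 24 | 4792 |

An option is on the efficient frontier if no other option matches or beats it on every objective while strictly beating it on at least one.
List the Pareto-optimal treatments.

S1: dominated by S2 (duration 3≤5, cost 1508≤4382).
S2: not dominated (best duration).
S3: dominated by S2 (duration 3≤20, cost 1508≤3813).
S4: dominated by S2 (duration 3≤12, cost 1508≤2948).
S5: not dominated.
S6: dominated by S2 (duration 3≤9, cost 1508≤2924).
S7: dominated by S2 (duration 3≤4, cost 1508≤2816).
S8: not dominated (best cost).
S9: dominated by S1 (duration 5≤24, cost 4382≤4792).

S2, S5, S8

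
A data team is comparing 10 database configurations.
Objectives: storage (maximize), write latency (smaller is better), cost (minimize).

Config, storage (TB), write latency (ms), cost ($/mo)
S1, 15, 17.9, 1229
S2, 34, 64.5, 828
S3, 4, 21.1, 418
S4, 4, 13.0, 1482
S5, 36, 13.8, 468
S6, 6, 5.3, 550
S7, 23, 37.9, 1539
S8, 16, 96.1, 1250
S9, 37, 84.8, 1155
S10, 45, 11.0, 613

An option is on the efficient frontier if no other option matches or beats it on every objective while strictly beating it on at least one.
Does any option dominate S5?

No

S1: worse on storage (15 vs 36).
S2: worse on storage (34 vs 36).
S3: worse on storage (4 vs 36).
S4: worse on storage (4 vs 36).
S6: worse on storage (6 vs 36).
S7: worse on storage (23 vs 36).
S8: worse on storage (16 vs 36).
S9: worse on write latency (84.8 vs 13.8).
S10: worse on cost (613 vs 468).
No option is at least as good as S5 on every objective and strictly better on one.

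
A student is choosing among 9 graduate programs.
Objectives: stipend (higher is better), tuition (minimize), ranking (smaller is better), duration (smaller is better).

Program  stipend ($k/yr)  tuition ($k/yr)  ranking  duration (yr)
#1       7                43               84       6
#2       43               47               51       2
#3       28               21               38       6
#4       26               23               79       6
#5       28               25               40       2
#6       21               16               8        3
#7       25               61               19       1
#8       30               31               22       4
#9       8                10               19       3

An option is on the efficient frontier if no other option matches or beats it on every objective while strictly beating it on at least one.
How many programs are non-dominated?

7

#1: dominated by #3 (stipend 28≥7, tuition 21≤43, ranking 38≤84, duration 6≤6).
#2: not dominated (best stipend).
#3: not dominated.
#4: dominated by #3 (stipend 28≥26, tuition 21≤23, ranking 38≤79, duration 6≤6).
#5: not dominated.
#6: not dominated (best ranking).
#7: not dominated (best duration).
#8: not dominated.
#9: not dominated (best tuition).
Pareto-optimal: #2, #3, #5, #6, #7, #8, #9 → 7.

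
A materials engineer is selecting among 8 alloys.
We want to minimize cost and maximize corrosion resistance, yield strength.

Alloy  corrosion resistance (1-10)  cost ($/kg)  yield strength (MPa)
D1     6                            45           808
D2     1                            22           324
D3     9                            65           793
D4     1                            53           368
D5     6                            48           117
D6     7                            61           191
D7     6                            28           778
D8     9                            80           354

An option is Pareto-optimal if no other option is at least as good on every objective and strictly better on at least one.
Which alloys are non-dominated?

D1, D2, D3, D6, D7

D1: not dominated (best yield strength).
D2: not dominated (best cost).
D3: not dominated.
D4: dominated by D1 (corrosion resistance 6≥1, cost 45≤53, yield strength 808≥368).
D5: dominated by D1 (corrosion resistance 6≥6, cost 45≤48, yield strength 808≥117).
D6: not dominated.
D7: not dominated.
D8: dominated by D3 (corrosion resistance 9≥9, cost 65≤80, yield strength 793≥354).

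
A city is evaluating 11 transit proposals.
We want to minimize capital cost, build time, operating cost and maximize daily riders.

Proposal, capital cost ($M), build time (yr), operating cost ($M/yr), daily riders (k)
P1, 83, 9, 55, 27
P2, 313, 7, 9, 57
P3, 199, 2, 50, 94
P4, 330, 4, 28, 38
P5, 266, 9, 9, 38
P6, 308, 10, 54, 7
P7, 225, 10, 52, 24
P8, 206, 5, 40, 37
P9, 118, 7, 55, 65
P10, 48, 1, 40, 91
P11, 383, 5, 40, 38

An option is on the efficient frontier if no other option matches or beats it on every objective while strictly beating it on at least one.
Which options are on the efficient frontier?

P2, P3, P4, P5, P10

P1: dominated by P10 (capital cost 48≤83, build time 1≤9, operating cost 40≤55, daily riders 91≥27).
P2: not dominated.
P3: not dominated (best daily riders).
P4: not dominated.
P5: not dominated.
P6: dominated by P3 (capital cost 199≤308, build time 2≤10, operating cost 50≤54, daily riders 94≥7).
P7: dominated by P3 (capital cost 199≤225, build time 2≤10, operating cost 50≤52, daily riders 94≥24).
P8: dominated by P10 (capital cost 48≤206, build time 1≤5, operating cost 40≤40, daily riders 91≥37).
P9: dominated by P10 (capital cost 48≤118, build time 1≤7, operating cost 40≤55, daily riders 91≥65).
P10: not dominated (best capital cost).
P11: dominated by P4 (capital cost 330≤383, build time 4≤5, operating cost 28≤40, daily riders 38≥38).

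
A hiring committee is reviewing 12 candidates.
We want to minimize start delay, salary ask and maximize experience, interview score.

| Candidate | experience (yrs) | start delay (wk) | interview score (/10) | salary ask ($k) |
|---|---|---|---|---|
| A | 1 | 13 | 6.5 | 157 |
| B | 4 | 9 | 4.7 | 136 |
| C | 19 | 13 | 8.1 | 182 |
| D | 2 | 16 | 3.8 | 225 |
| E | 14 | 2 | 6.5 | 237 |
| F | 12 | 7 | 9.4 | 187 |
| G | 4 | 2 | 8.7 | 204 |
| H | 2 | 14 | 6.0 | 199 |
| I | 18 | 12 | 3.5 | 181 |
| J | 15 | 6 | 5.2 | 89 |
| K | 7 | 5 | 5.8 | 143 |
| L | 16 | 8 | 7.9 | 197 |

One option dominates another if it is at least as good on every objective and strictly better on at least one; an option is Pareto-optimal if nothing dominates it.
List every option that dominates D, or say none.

B, C, F, G, H, J, K, L

B: experience 4≥2, start delay 9≤16, interview score 4.7≥3.8, salary ask 136≤225 — dominates D.
C: experience 19≥2, start delay 13≤16, interview score 8.1≥3.8, salary ask 182≤225 — dominates D.
F: experience 12≥2, start delay 7≤16, interview score 9.4≥3.8, salary ask 187≤225 — dominates D.
G: experience 4≥2, start delay 2≤16, interview score 8.7≥3.8, salary ask 204≤225 — dominates D.
H: experience 2≥2, start delay 14≤16, interview score 6.0≥3.8, salary ask 199≤225 — dominates D.
J: experience 15≥2, start delay 6≤16, interview score 5.2≥3.8, salary ask 89≤225 — dominates D.
K: experience 7≥2, start delay 5≤16, interview score 5.8≥3.8, salary ask 143≤225 — dominates D.
L: experience 16≥2, start delay 8≤16, interview score 7.9≥3.8, salary ask 197≤225 — dominates D.
Others (A, E, I) are each worse than D on at least one objective.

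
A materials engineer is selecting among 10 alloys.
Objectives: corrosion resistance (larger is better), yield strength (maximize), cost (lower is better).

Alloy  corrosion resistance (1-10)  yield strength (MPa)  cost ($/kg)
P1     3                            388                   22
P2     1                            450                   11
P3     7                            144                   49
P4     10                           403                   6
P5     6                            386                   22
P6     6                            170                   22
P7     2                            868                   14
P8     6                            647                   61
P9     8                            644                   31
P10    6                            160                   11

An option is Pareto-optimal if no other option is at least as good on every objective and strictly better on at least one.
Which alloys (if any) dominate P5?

P4: corrosion resistance 10≥6, yield strength 403≥386, cost 6≤22 — dominates P5.
Others (P1, P2, P3, P6, P7, P8, P9, P10) are each worse than P5 on at least one objective.

P4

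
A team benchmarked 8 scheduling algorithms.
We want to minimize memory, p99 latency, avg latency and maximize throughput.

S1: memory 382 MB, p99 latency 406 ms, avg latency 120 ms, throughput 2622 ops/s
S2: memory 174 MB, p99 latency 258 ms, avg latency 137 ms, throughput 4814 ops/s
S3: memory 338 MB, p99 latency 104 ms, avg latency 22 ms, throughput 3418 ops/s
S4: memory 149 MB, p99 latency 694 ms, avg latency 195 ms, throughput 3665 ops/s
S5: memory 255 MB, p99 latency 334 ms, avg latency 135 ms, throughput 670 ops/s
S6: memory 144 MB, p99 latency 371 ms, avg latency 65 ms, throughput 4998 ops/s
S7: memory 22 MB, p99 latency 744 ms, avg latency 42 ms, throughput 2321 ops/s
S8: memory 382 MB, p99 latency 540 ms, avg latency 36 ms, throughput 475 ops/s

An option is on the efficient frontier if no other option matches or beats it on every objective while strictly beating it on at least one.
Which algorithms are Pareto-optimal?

S1: dominated by S3 (memory 338≤382, p99 latency 104≤406, avg latency 22≤120, throughput 3418≥2622).
S2: not dominated.
S3: not dominated (best p99 latency).
S4: dominated by S6 (memory 144≤149, p99 latency 371≤694, avg latency 65≤195, throughput 4998≥3665).
S5: not dominated.
S6: not dominated (best throughput).
S7: not dominated (best memory).
S8: dominated by S3 (memory 338≤382, p99 latency 104≤540, avg latency 22≤36, throughput 3418≥475).

S2, S3, S5, S6, S7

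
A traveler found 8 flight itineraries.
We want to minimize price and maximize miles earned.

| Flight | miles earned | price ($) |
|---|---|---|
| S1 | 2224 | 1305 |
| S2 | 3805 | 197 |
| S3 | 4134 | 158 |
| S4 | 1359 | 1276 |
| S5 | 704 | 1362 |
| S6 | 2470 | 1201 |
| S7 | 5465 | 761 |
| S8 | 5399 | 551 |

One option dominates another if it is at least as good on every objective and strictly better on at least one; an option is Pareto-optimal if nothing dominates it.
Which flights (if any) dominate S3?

S1: worse on miles earned (2224 vs 4134).
S2: worse on miles earned (3805 vs 4134).
S4: worse on miles earned (1359 vs 4134).
S5: worse on miles earned (704 vs 4134).
S6: worse on miles earned (2470 vs 4134).
S7: worse on price (761 vs 158).
S8: worse on price (551 vs 158).
No option dominates S3.

none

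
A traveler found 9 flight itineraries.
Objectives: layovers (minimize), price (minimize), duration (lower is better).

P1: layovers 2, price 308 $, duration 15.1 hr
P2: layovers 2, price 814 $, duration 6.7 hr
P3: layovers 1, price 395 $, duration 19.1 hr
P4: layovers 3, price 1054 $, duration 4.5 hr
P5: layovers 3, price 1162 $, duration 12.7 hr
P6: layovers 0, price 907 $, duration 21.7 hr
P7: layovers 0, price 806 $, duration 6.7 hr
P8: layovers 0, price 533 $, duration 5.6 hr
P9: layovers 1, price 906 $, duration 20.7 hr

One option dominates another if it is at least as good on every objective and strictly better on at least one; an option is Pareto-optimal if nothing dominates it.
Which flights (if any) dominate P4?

P1: worse on duration (15.1 vs 4.5).
P2: worse on duration (6.7 vs 4.5).
P3: worse on duration (19.1 vs 4.5).
P5: worse on price (1162 vs 1054).
P6: worse on duration (21.7 vs 4.5).
P7: worse on duration (6.7 vs 4.5).
P8: worse on duration (5.6 vs 4.5).
P9: worse on duration (20.7 vs 4.5).
No option dominates P4.

none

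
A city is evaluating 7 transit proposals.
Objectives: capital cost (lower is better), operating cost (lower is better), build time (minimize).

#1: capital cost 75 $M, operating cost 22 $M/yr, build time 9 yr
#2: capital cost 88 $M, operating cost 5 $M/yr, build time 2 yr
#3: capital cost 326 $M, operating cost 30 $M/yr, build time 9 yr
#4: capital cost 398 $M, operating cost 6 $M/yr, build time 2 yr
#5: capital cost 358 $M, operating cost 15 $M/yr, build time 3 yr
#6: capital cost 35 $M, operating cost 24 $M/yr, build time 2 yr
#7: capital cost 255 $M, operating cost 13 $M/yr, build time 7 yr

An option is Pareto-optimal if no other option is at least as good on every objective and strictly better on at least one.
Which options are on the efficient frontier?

#1, #2, #6

#1: not dominated.
#2: not dominated (best operating cost).
#3: dominated by #1 (capital cost 75≤326, operating cost 22≤30, build time 9≤9).
#4: dominated by #2 (capital cost 88≤398, operating cost 5≤6, build time 2≤2).
#5: dominated by #2 (capital cost 88≤358, operating cost 5≤15, build time 2≤3).
#6: not dominated (best capital cost).
#7: dominated by #2 (capital cost 88≤255, operating cost 5≤13, build time 2≤7).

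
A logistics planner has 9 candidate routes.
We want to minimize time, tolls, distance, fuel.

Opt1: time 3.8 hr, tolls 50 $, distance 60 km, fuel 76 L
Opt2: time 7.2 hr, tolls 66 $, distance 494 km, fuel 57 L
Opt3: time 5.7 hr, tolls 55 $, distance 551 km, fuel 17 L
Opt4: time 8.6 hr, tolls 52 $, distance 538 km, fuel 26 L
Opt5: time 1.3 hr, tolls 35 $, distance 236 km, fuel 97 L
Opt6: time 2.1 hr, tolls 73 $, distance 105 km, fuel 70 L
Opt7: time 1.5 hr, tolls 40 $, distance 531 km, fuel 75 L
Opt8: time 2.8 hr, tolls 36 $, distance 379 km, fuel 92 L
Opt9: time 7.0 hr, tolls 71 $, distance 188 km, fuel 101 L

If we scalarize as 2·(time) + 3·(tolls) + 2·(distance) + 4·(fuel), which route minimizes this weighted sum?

Opt1

Opt1: 2·3.8 + 3·50 + 2·60 + 4·76 = 581.6
Opt2: 2·7.2 + 3·66 + 2·494 + 4·57 = 1428.4
Opt3: 2·5.7 + 3·55 + 2·551 + 4·17 = 1346.4
Opt4: 2·8.6 + 3·52 + 2·538 + 4·26 = 1353.2
Opt5: 2·1.3 + 3·35 + 2·236 + 4·97 = 967.6
Opt6: 2·2.1 + 3·73 + 2·105 + 4·70 = 713.2
Opt7: 2·1.5 + 3·40 + 2·531 + 4·75 = 1485.0
Opt8: 2·2.8 + 3·36 + 2·379 + 4·92 = 1239.6
Opt9: 2·7.0 + 3·71 + 2·188 + 4·101 = 1007.0
Lowest: Opt1 at 581.6.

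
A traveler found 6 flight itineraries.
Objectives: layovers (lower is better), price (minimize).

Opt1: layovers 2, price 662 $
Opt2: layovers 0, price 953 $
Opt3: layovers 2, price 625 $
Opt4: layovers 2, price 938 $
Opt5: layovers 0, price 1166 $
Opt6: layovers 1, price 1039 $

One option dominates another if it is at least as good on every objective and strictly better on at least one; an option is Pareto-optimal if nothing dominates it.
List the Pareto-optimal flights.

Opt2, Opt3

Opt1: dominated by Opt3 (layovers 2≤2, price 625≤662).
Opt2: not dominated.
Opt3: not dominated (best price).
Opt4: dominated by Opt1 (layovers 2≤2, price 662≤938).
Opt5: dominated by Opt2 (layovers 0≤0, price 953≤1166).
Opt6: dominated by Opt2 (layovers 0≤1, price 953≤1039).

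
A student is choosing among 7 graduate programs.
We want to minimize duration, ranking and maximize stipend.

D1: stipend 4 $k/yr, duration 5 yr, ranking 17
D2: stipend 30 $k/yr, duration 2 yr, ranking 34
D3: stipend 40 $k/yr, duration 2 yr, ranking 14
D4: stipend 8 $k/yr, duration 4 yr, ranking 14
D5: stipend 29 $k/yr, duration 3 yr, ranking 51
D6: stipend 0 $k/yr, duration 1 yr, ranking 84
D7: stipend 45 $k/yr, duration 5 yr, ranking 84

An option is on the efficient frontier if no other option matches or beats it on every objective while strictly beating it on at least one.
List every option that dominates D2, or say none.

D3

D3: stipend 40≥30, duration 2≤2, ranking 14≤34 — dominates D2.
Others (D1, D4, D5, D6, D7) are each worse than D2 on at least one objective.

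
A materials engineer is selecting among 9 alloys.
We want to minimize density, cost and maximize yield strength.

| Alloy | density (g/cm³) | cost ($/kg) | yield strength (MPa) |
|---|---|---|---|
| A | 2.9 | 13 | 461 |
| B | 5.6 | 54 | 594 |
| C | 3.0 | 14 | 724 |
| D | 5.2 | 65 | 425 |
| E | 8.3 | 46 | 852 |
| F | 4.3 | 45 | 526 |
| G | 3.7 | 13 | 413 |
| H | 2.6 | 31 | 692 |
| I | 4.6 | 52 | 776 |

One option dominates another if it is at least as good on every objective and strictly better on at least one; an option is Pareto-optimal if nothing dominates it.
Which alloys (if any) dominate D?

A: density 2.9≤5.2, cost 13≤65, yield strength 461≥425 — dominates D.
C: density 3.0≤5.2, cost 14≤65, yield strength 724≥425 — dominates D.
F: density 4.3≤5.2, cost 45≤65, yield strength 526≥425 — dominates D.
H: density 2.6≤5.2, cost 31≤65, yield strength 692≥425 — dominates D.
I: density 4.6≤5.2, cost 52≤65, yield strength 776≥425 — dominates D.
Others (B, E, G) are each worse than D on at least one objective.

A, C, F, H, I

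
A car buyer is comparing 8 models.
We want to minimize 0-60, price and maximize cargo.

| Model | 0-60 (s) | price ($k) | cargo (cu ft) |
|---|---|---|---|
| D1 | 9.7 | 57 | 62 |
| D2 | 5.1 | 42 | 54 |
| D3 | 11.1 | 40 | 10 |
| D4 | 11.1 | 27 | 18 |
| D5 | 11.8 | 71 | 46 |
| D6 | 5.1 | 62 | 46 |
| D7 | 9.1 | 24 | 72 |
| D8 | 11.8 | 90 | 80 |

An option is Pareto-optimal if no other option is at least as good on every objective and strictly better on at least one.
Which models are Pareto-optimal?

D1: dominated by D7 (0-60 9.1≤9.7, price 24≤57, cargo 72≥62).
D2: not dominated.
D3: dominated by D4 (0-60 11.1≤11.1, price 27≤40, cargo 18≥10).
D4: dominated by D7 (0-60 9.1≤11.1, price 24≤27, cargo 72≥18).
D5: dominated by D1 (0-60 9.7≤11.8, price 57≤71, cargo 62≥46).
D6: dominated by D2 (0-60 5.1≤5.1, price 42≤62, cargo 54≥46).
D7: not dominated (best price).
D8: not dominated (best cargo).

D2, D7, D8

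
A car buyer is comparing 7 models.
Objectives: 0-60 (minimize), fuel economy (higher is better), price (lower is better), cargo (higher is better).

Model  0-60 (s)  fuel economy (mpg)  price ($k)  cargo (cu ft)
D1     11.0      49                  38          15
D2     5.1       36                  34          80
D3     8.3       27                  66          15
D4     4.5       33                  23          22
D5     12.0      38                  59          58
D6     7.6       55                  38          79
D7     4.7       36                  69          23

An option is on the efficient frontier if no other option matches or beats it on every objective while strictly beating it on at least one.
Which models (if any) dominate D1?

D6: 0-60 7.6≤11.0, fuel economy 55≥49, price 38≤38, cargo 79≥15 — dominates D1.
Others (D2, D3, D4, D5, D7) are each worse than D1 on at least one objective.

D6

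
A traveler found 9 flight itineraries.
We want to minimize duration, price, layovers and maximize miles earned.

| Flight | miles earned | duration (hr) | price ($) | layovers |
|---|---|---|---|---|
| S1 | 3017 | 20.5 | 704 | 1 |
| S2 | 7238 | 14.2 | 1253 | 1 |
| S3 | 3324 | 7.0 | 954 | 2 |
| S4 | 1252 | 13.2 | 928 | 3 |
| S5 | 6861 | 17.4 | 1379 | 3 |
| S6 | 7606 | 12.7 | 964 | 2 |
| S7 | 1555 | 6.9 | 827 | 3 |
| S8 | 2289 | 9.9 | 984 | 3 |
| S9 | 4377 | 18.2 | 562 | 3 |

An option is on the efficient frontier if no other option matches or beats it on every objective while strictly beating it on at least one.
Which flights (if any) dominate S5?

S2, S6

S2: miles earned 7238≥6861, duration 14.2≤17.4, price 1253≤1379, layovers 1≤3 — dominates S5.
S6: miles earned 7606≥6861, duration 12.7≤17.4, price 964≤1379, layovers 2≤3 — dominates S5.
Others (S1, S3, S4, S7, S8, S9) are each worse than S5 on at least one objective.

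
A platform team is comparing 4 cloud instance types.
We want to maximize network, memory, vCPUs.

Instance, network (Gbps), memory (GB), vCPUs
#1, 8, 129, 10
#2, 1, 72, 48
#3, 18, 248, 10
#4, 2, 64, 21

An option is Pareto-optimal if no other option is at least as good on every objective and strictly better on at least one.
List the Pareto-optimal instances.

#1: dominated by #3 (network 18≥8, memory 248≥129, vCPUs 10≥10).
#2: not dominated (best vCPUs).
#3: not dominated (best network).
#4: not dominated.

#2, #3, #4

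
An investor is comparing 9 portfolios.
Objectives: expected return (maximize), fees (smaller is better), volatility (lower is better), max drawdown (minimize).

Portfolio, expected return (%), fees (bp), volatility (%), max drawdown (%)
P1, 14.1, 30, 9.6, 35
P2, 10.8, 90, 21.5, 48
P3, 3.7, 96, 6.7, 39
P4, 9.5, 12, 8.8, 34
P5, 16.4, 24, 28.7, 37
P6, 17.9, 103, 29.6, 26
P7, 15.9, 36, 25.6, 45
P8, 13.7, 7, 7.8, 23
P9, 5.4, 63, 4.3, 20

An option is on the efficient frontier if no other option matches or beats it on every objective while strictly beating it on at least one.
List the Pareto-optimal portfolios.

P1: not dominated.
P2: dominated by P1 (expected return 14.1≥10.8, fees 30≤90, volatility 9.6≤21.5, max drawdown 35≤48).
P3: dominated by P9 (expected return 5.4≥3.7, fees 63≤96, volatility 4.3≤6.7, max drawdown 20≤39).
P4: dominated by P8 (expected return 13.7≥9.5, fees 7≤12, volatility 7.8≤8.8, max drawdown 23≤34).
P5: not dominated.
P6: not dominated (best expected return).
P7: not dominated.
P8: not dominated (best fees).
P9: not dominated (best volatility).

P1, P5, P6, P7, P8, P9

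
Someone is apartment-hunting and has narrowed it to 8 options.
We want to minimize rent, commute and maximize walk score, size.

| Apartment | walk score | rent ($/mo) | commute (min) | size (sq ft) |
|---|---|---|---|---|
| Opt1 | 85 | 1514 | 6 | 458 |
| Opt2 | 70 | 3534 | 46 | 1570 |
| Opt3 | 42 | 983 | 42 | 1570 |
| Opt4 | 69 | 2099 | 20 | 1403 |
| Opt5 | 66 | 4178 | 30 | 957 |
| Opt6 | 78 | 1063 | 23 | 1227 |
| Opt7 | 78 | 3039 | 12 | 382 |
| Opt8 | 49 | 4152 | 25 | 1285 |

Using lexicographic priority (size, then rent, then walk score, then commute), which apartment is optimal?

First maximize size: best is 1570, kept {Opt2, Opt3}.
Then minimize rent: best is 983, kept {Opt3}.

Opt3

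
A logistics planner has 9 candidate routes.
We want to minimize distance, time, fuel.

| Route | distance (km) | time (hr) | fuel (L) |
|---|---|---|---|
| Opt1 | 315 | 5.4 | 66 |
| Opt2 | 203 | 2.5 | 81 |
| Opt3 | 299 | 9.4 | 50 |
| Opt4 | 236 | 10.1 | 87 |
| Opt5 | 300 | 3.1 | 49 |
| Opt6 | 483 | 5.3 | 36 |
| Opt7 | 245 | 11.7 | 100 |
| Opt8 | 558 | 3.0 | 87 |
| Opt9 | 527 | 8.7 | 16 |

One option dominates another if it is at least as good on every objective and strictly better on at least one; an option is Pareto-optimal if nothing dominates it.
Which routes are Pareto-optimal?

Opt2, Opt3, Opt5, Opt6, Opt9

Opt1: dominated by Opt5 (distance 300≤315, time 3.1≤5.4, fuel 49≤66).
Opt2: not dominated (best distance).
Opt3: not dominated.
Opt4: dominated by Opt2 (distance 203≤236, time 2.5≤10.1, fuel 81≤87).
Opt5: not dominated.
Opt6: not dominated.
Opt7: dominated by Opt2 (distance 203≤245, time 2.5≤11.7, fuel 81≤100).
Opt8: dominated by Opt2 (distance 203≤558, time 2.5≤3.0, fuel 81≤87).
Opt9: not dominated (best fuel).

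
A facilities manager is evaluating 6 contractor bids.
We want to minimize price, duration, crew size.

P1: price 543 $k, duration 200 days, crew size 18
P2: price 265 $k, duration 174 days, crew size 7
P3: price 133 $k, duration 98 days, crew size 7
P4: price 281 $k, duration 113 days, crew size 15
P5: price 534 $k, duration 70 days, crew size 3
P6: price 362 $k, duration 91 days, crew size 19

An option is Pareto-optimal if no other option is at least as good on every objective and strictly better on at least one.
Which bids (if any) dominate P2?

P3: price 133≤265, duration 98≤174, crew size 7≤7 — dominates P2.
Others (P1, P4, P5, P6) are each worse than P2 on at least one objective.

P3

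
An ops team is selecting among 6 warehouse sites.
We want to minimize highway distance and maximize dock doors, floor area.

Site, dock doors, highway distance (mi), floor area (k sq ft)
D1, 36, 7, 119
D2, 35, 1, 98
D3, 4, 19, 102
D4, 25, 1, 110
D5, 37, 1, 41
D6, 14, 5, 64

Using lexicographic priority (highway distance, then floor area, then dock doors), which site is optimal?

First minimize highway distance: best is 1, kept {D2, D4, D5}.
Then maximize floor area: best is 110, kept {D4}.

D4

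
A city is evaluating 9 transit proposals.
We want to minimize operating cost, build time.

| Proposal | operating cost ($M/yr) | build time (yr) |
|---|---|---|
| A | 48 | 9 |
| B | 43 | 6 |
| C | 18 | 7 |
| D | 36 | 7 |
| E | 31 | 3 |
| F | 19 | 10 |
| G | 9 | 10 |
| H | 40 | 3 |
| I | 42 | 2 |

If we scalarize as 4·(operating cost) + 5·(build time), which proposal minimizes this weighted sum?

A: 4·48 + 5·9 = 237
B: 4·43 + 5·6 = 202
C: 4·18 + 5·7 = 107
D: 4·36 + 5·7 = 179
E: 4·31 + 5·3 = 139
F: 4·19 + 5·10 = 126
G: 4·9 + 5·10 = 86
H: 4·40 + 5·3 = 175
I: 4·42 + 5·2 = 178
Lowest: G at 86.

G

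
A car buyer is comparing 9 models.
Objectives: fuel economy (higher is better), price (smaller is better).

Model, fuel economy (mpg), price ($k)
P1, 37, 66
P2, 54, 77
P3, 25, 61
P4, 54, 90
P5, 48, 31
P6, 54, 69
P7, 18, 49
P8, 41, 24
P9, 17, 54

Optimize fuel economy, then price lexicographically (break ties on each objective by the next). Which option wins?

First maximize fuel economy: best is 54, kept {P2, P4, P6}.
Then minimize price: best is 69, kept {P6}.

P6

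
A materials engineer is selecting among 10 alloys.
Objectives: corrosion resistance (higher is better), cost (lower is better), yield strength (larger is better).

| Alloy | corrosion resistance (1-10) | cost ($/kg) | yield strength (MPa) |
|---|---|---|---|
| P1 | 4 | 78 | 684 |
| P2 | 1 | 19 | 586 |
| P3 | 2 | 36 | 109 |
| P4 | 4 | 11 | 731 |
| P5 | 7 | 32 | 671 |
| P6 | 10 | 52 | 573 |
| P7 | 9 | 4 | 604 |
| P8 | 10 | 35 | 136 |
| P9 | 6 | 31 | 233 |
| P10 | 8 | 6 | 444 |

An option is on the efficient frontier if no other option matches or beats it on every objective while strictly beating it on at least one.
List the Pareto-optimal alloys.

P4, P5, P6, P7, P8

P1: dominated by P4 (corrosion resistance 4≥4, cost 11≤78, yield strength 731≥684).
P2: dominated by P4 (corrosion resistance 4≥1, cost 11≤19, yield strength 731≥586).
P3: dominated by P4 (corrosion resistance 4≥2, cost 11≤36, yield strength 731≥109).
P4: not dominated (best yield strength).
P5: not dominated.
P6: not dominated.
P7: not dominated (best cost).
P8: not dominated.
P9: dominated by P7 (corrosion resistance 9≥6, cost 4≤31, yield strength 604≥233).
P10: dominated by P7 (corrosion resistance 9≥8, cost 4≤6, yield strength 604≥444).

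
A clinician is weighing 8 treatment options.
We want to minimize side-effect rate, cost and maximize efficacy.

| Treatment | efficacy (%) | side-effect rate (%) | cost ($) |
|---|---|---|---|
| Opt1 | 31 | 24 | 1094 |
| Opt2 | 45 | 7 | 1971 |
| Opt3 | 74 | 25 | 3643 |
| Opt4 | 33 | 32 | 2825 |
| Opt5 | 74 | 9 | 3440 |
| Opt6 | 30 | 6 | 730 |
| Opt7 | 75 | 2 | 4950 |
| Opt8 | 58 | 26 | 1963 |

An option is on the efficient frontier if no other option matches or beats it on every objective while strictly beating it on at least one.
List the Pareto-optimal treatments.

Opt1, Opt2, Opt5, Opt6, Opt7, Opt8

Opt1: not dominated.
Opt2: not dominated.
Opt3: dominated by Opt5 (efficacy 74≥74, side-effect rate 9≤25, cost 3440≤3643).
Opt4: dominated by Opt2 (efficacy 45≥33, side-effect rate 7≤32, cost 1971≤2825).
Opt5: not dominated.
Opt6: not dominated (best cost).
Opt7: not dominated (best efficacy).
Opt8: not dominated.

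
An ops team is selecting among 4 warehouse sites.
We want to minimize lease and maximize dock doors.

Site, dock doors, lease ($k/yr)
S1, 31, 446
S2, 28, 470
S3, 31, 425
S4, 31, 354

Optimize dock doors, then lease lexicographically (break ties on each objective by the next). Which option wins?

S4

First maximize dock doors: best is 31, kept {S1, S3, S4}.
Then minimize lease: best is 354, kept {S4}.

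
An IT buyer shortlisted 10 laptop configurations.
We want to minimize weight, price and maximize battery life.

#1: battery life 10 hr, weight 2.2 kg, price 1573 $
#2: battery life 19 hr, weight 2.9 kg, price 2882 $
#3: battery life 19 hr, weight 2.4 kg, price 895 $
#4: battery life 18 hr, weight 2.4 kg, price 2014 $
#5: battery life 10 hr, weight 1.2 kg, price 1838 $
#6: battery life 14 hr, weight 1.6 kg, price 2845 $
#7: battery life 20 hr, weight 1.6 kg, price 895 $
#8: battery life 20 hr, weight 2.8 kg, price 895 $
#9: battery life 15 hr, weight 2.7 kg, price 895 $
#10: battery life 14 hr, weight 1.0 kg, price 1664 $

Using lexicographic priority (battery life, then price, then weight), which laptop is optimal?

#7

First maximize battery life: best is 20, kept {#7, #8}.
Then minimize price: best is 895, kept {#7, #8}.
Then minimize weight: best is 1.6, kept {#7}.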